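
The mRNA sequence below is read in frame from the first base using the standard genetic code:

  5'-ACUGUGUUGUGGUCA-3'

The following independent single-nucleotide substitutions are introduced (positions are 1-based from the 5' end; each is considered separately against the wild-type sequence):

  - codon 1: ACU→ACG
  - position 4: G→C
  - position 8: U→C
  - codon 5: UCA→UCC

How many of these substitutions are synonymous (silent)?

2

Codon 1: ACU (Thr) → ACG (Thr) — synonymous.
Codon 2: GUG (Val) → CUG (Leu) — missense.
Codon 3: UUG (Leu) → UCG (Ser) — missense.
Codon 5: UCA (Ser) → UCC (Ser) — synonymous.
Synonymous: 2 of 4.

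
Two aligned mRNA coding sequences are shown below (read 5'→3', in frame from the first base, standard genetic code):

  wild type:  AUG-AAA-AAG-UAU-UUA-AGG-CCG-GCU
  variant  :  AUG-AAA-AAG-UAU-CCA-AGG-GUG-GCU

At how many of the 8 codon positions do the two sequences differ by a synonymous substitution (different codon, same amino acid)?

Codon 1: AUG Met / AUG Met — identical.
Codon 2: AAA Lys / AAA Lys — identical.
Codon 3: AAG Lys / AAG Lys — identical.
Codon 4: UAU Tyr / UAU Tyr — identical.
Codon 5: UUA Leu / CCA Pro — nonsynonymous.
Codon 6: AGG Arg / AGG Arg — identical.
Codon 7: CCG Pro / GUG Val — nonsynonymous.
Codon 8: GCU Ala / GCU Ala — identical.
Synonymous differences: 0.

0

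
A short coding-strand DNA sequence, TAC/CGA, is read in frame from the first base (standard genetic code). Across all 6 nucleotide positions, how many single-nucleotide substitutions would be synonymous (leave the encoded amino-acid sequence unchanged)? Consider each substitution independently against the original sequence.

Codon 1 (TAC, Tyr): 1 synonymous substitution.
Codon 2 (CGA, Arg): 4 synonymous substitutions.
Total: 1 + 4 = 5.

5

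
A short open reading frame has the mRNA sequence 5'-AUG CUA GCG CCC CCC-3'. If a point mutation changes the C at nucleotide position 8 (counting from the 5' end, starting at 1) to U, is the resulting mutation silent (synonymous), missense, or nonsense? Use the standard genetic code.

missense

Position 8 falls in codon 3: GCG → Ala.
After the substitution the codon is GUG → Val.
Ala ≠ Val, so this is a missense mutation.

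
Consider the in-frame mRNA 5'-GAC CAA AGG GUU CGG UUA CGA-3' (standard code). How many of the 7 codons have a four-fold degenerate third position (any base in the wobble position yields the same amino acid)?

3

Codon 1 GAC (Asp): third position 2-fold.
Codon 2 CAA (Gln): third position 2-fold.
Codon 3 AGG (Arg): third position 2-fold.
Codon 4 GUU (Val): third position 4-fold.
Codon 5 CGG (Arg): third position 4-fold.
Codon 6 UUA (Leu): third position 2-fold.
Codon 7 CGA (Arg): third position 4-fold.
Four-fold degenerate third positions: 3.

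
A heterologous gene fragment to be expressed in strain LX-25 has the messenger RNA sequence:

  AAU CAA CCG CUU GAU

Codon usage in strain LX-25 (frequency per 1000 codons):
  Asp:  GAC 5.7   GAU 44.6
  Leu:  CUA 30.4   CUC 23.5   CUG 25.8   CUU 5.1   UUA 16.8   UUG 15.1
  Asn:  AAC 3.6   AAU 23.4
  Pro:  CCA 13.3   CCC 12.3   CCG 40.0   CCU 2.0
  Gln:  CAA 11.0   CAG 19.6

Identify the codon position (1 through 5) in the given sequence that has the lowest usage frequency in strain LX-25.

Codon 1 AAU (Asn): 23.4 per 1000.
Codon 2 CAA (Gln): 11.0 per 1000.
Codon 3 CCG (Pro): 40.0 per 1000.
Codon 4 CUU (Leu): 5.1 per 1000.
Codon 5 GAU (Asp): 44.6 per 1000.
Lowest frequency is 5.1 at codon 4.

4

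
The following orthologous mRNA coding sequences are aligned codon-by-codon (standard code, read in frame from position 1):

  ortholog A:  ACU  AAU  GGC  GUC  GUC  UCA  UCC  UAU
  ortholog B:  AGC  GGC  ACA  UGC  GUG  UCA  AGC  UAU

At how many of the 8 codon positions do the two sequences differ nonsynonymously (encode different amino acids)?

4

Codon 1: ACU Thr / AGC Ser — nonsynonymous.
Codon 2: AAU Asn / GGC Gly — nonsynonymous.
Codon 3: GGC Gly / ACA Thr — nonsynonymous.
Codon 4: GUC Val / UGC Cys — nonsynonymous.
Codon 5: GUC Val / GUG Val — synonymous.
Codon 6: UCA Ser / UCA Ser — identical.
Codon 7: UCC Ser / AGC Ser — synonymous.
Codon 8: UAU Tyr / UAU Tyr — identical.
Nonsynonymous differences: 4.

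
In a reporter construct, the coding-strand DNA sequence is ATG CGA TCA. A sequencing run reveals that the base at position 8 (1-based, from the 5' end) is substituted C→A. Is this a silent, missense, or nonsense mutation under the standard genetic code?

nonsense

Position 8 falls in codon 3: TCA → Ser.
After the substitution the codon is TAA → Stop.
The new codon is a stop codon, so this is a nonsense mutation.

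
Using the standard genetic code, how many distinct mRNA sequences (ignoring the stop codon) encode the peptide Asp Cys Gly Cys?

Asp: 2 codons.
Cys: 2 codons.
Gly: 4 codons.
Cys: 2 codons.
2 × 2 × 4 × 2 = 32.

32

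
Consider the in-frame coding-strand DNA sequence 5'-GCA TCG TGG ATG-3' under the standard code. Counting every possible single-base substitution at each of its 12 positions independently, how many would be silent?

6

Codon 1 (GCA, Ala): 3 synonymous substitutions.
Codon 2 (TCG, Ser): 3 synonymous substitutions.
Codon 3 (TGG, Trp): 0 synonymous substitutions.
Codon 4 (ATG, Met): 0 synonymous substitutions.
Total: 3 + 3 + 0 + 0 = 6.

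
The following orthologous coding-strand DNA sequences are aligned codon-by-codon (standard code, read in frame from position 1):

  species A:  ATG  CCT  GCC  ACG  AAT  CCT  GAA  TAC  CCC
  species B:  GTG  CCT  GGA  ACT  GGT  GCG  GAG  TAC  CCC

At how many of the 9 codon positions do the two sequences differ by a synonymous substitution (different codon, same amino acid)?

Codon 1: ATG Met / GTG Val — nonsynonymous.
Codon 2: CCT Pro / CCT Pro — identical.
Codon 3: GCC Ala / GGA Gly — nonsynonymous.
Codon 4: ACG Thr / ACT Thr — synonymous.
Codon 5: AAT Asn / GGT Gly — nonsynonymous.
Codon 6: CCT Pro / GCG Ala — nonsynonymous.
Codon 7: GAA Glu / GAG Glu — synonymous.
Codon 8: TAC Tyr / TAC Tyr — identical.
Codon 9: CCC Pro / CCC Pro — identical.
Synonymous differences: 2.

2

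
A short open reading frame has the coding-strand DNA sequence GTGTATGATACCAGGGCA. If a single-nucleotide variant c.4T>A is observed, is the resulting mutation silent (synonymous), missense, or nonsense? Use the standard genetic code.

Position 4 falls in codon 2: TAT → Tyr.
After the substitution the codon is AAT → Asn.
Tyr ≠ Asn, so this is a missense mutation.

missense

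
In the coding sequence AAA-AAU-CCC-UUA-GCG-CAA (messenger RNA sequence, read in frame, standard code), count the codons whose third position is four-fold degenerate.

Codon 1 AAA (Lys): third position 2-fold.
Codon 2 AAU (Asn): third position 2-fold.
Codon 3 CCC (Pro): third position 4-fold.
Codon 4 UUA (Leu): third position 2-fold.
Codon 5 GCG (Ala): third position 4-fold.
Codon 6 CAA (Gln): third position 2-fold.
Four-fold degenerate third positions: 2.

2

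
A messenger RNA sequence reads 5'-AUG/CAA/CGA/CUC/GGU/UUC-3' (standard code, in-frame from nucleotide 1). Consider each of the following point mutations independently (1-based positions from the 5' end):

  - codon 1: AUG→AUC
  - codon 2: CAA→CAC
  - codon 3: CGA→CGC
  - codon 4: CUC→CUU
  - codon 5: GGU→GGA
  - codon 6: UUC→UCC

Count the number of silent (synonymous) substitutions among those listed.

3

Codon 1: AUG (Met) → AUC (Ile) — missense.
Codon 2: CAA (Gln) → CAC (His) — missense.
Codon 3: CGA (Arg) → CGC (Arg) — synonymous.
Codon 4: CUC (Leu) → CUU (Leu) — synonymous.
Codon 5: GGU (Gly) → GGA (Gly) — synonymous.
Codon 6: UUC (Phe) → UCC (Ser) — missense.
Synonymous: 3 of 6.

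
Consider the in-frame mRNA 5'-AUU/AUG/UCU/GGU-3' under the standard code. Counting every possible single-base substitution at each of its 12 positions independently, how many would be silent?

8

Codon 1 (AUU, Ile): 2 synonymous substitutions.
Codon 2 (AUG, Met): 0 synonymous substitutions.
Codon 3 (UCU, Ser): 3 synonymous substitutions.
Codon 4 (GGU, Gly): 3 synonymous substitutions.
Total: 2 + 0 + 3 + 3 = 8.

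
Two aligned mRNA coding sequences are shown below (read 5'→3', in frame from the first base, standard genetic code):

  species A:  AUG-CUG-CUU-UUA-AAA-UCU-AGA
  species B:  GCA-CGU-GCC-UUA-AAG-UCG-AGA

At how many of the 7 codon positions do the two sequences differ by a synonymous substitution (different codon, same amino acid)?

Codon 1: AUG Met / GCA Ala — nonsynonymous.
Codon 2: CUG Leu / CGU Arg — nonsynonymous.
Codon 3: CUU Leu / GCC Ala — nonsynonymous.
Codon 4: UUA Leu / UUA Leu — identical.
Codon 5: AAA Lys / AAG Lys — synonymous.
Codon 6: UCU Ser / UCG Ser — synonymous.
Codon 7: AGA Arg / AGA Arg — identical.
Synonymous differences: 2.

2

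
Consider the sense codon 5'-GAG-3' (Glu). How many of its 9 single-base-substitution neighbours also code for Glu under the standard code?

Position 1: none → 0 synonymous.
Position 2: none → 0 synonymous.
Position 3: GAA → 1 synonymous.
Total: 0 + 0 + 1 = 1.

1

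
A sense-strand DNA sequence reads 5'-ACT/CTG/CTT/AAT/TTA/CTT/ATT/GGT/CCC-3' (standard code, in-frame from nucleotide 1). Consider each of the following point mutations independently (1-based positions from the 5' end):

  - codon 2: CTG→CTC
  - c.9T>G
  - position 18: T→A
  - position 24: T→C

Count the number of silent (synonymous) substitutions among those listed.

4

Codon 2: CTG (Leu) → CTC (Leu) — synonymous.
Codon 3: CTT (Leu) → CTG (Leu) — synonymous.
Codon 6: CTT (Leu) → CTA (Leu) — synonymous.
Codon 8: GGT (Gly) → GGC (Gly) — synonymous.
Synonymous: 4 of 4.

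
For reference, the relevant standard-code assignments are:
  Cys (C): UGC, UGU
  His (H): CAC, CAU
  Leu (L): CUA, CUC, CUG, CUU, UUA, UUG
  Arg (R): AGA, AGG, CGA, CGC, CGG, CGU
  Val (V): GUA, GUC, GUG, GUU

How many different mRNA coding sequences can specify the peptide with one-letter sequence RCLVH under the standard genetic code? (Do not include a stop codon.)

Arg: 6 codons.
Cys: 2 codons.
Leu: 6 codons.
Val: 4 codons.
His: 2 codons.
6 × 2 × 6 × 4 × 2 = 576.

576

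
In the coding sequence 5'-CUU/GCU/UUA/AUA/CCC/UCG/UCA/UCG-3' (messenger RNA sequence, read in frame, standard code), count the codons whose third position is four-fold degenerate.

6

Codon 1 CUU (Leu): third position 4-fold.
Codon 2 GCU (Ala): third position 4-fold.
Codon 3 UUA (Leu): third position 2-fold.
Codon 4 AUA (Ile): third position 3-fold.
Codon 5 CCC (Pro): third position 4-fold.
Codon 6 UCG (Ser): third position 4-fold.
Codon 7 UCA (Ser): third position 4-fold.
Codon 8 UCG (Ser): third position 4-fold.
Four-fold degenerate third positions: 6.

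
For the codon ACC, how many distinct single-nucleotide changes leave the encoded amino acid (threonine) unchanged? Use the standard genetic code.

Position 1: none → 0 synonymous.
Position 2: none → 0 synonymous.
Position 3: ACU, ACA, ACG → 3 synonymous.
Total: 0 + 0 + 3 = 3.

3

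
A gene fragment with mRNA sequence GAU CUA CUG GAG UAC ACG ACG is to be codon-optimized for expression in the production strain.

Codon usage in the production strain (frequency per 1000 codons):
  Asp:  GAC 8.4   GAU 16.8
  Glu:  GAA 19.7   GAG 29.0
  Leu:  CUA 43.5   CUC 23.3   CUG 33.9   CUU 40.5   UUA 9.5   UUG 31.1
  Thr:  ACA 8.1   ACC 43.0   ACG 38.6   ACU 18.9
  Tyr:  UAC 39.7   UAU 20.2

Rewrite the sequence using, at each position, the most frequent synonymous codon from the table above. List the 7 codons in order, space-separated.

GAU CUA CUA GAG UAC ACC ACC

Codon 1 (Asp): best is GAU at 16.8.
Codon 2 (Leu): best is CUA at 43.5.
Codon 3 (Leu): best is CUA at 43.5.
Codon 4 (Glu): best is GAG at 29.0.
Codon 5 (Tyr): best is UAC at 39.7.
Codon 6 (Thr): best is ACC at 43.0.
Codon 7 (Thr): best is ACC at 43.0.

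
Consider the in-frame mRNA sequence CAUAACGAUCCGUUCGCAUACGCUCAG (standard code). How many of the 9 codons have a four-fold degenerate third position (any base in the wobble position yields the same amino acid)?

Codon 1 CAU (His): third position 2-fold.
Codon 2 AAC (Asn): third position 2-fold.
Codon 3 GAU (Asp): third position 2-fold.
Codon 4 CCG (Pro): third position 4-fold.
Codon 5 UUC (Phe): third position 2-fold.
Codon 6 GCA (Ala): third position 4-fold.
Codon 7 UAC (Tyr): third position 2-fold.
Codon 8 GCU (Ala): third position 4-fold.
Codon 9 CAG (Gln): third position 2-fold.
Four-fold degenerate third positions: 3.

3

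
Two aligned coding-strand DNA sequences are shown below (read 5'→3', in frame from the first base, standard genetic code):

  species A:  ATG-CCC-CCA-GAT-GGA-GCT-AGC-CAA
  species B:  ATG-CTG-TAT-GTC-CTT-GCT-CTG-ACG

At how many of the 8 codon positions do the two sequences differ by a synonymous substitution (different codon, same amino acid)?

Codon 1: ATG Met / ATG Met — identical.
Codon 2: CCC Pro / CTG Leu — nonsynonymous.
Codon 3: CCA Pro / TAT Tyr — nonsynonymous.
Codon 4: GAT Asp / GTC Val — nonsynonymous.
Codon 5: GGA Gly / CTT Leu — nonsynonymous.
Codon 6: GCT Ala / GCT Ala — identical.
Codon 7: AGC Ser / CTG Leu — nonsynonymous.
Codon 8: CAA Gln / ACG Thr — nonsynonymous.
Synonymous differences: 0.

0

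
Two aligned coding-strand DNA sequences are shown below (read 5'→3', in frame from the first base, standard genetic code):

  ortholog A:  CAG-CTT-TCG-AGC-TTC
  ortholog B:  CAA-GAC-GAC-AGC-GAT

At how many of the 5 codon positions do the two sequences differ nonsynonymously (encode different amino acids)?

3

Codon 1: CAG Gln / CAA Gln — synonymous.
Codon 2: CTT Leu / GAC Asp — nonsynonymous.
Codon 3: TCG Ser / GAC Asp — nonsynonymous.
Codon 4: AGC Ser / AGC Ser — identical.
Codon 5: TTC Phe / GAT Asp — nonsynonymous.
Nonsynonymous differences: 3.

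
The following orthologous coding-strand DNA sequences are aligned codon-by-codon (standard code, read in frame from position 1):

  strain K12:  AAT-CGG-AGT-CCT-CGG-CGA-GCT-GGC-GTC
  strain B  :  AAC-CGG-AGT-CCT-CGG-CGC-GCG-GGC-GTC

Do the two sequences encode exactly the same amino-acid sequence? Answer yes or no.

Codon 1: AAT Asn / AAC Asn — synonymous.
Codon 2: CGG Arg / CGG Arg — identical.
Codon 3: AGT Ser / AGT Ser — identical.
Codon 4: CCT Pro / CCT Pro — identical.
Codon 5: CGG Arg / CGG Arg — identical.
Codon 6: CGA Arg / CGC Arg — synonymous.
Codon 7: GCT Ala / GCG Ala — synonymous.
Codon 8: GGC Gly / GGC Gly — identical.
Codon 9: GTC Val / GTC Val — identical.
Nonsynonymous differences: 0 → same protein.

yes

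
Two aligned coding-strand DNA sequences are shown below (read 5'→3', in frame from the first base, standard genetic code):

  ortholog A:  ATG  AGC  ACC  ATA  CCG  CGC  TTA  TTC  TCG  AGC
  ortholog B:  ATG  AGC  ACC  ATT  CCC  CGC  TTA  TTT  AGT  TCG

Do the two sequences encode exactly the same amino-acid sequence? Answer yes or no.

yes

Codon 1: ATG Met / ATG Met — identical.
Codon 2: AGC Ser / AGC Ser — identical.
Codon 3: ACC Thr / ACC Thr — identical.
Codon 4: ATA Ile / ATT Ile — synonymous.
Codon 5: CCG Pro / CCC Pro — synonymous.
Codon 6: CGC Arg / CGC Arg — identical.
Codon 7: TTA Leu / TTA Leu — identical.
Codon 8: TTC Phe / TTT Phe — synonymous.
Codon 9: TCG Ser / AGT Ser — synonymous.
Codon 10: AGC Ser / TCG Ser — synonymous.
Nonsynonymous differences: 0 → same protein.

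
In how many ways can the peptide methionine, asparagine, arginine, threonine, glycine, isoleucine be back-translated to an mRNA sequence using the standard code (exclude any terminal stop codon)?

Met: 1 codon.
Asn: 2 codons.
Arg: 6 codons.
Thr: 4 codons.
Gly: 4 codons.
Ile: 3 codons.
1 × 2 × 6 × 4 × 4 × 3 = 576.

576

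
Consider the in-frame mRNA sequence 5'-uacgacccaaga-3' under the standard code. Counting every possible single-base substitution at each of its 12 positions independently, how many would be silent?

7

Codon 1 (UAC, Tyr): 1 synonymous substitution.
Codon 2 (GAC, Asp): 1 synonymous substitution.
Codon 3 (CCA, Pro): 3 synonymous substitutions.
Codon 4 (AGA, Arg): 2 synonymous substitutions.
Total: 1 + 1 + 3 + 2 = 7.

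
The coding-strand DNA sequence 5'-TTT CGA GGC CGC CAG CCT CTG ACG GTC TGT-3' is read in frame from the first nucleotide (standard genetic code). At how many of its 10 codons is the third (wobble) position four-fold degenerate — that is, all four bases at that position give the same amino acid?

Codon 1 TTT (Phe): third position 2-fold.
Codon 2 CGA (Arg): third position 4-fold.
Codon 3 GGC (Gly): third position 4-fold.
Codon 4 CGC (Arg): third position 4-fold.
Codon 5 CAG (Gln): third position 2-fold.
Codon 6 CCT (Pro): third position 4-fold.
Codon 7 CTG (Leu): third position 4-fold.
Codon 8 ACG (Thr): third position 4-fold.
Codon 9 GTC (Val): third position 4-fold.
Codon 10 TGT (Cys): third position 2-fold.
Four-fold degenerate third positions: 7.

7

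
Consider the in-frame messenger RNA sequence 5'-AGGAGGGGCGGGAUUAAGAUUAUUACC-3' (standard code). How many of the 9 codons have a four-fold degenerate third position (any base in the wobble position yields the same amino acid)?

3

Codon 1 AGG (Arg): third position 2-fold.
Codon 2 AGG (Arg): third position 2-fold.
Codon 3 GGC (Gly): third position 4-fold.
Codon 4 GGG (Gly): third position 4-fold.
Codon 5 AUU (Ile): third position 3-fold.
Codon 6 AAG (Lys): third position 2-fold.
Codon 7 AUU (Ile): third position 3-fold.
Codon 8 AUU (Ile): third position 3-fold.
Codon 9 ACC (Thr): third position 4-fold.
Four-fold degenerate third positions: 3.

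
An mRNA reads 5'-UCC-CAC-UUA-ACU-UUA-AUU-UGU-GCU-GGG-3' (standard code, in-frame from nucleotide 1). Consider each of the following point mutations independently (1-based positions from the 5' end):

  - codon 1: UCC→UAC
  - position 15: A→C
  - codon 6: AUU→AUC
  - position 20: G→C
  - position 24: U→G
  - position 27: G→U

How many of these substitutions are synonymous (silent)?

3

Codon 1: UCC (Ser) → UAC (Tyr) — missense.
Codon 5: UUA (Leu) → UUC (Phe) — missense.
Codon 6: AUU (Ile) → AUC (Ile) — synonymous.
Codon 7: UGU (Cys) → UCU (Ser) — missense.
Codon 8: GCU (Ala) → GCG (Ala) — synonymous.
Codon 9: GGG (Gly) → GGU (Gly) — synonymous.
Synonymous: 3 of 6.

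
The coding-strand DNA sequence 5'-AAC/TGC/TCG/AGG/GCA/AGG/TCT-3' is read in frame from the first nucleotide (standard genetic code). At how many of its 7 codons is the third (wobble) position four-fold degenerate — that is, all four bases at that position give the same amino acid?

3

Codon 1 AAC (Asn): third position 2-fold.
Codon 2 TGC (Cys): third position 2-fold.
Codon 3 TCG (Ser): third position 4-fold.
Codon 4 AGG (Arg): third position 2-fold.
Codon 5 GCA (Ala): third position 4-fold.
Codon 6 AGG (Arg): third position 2-fold.
Codon 7 TCT (Ser): third position 4-fold.
Four-fold degenerate third positions: 3.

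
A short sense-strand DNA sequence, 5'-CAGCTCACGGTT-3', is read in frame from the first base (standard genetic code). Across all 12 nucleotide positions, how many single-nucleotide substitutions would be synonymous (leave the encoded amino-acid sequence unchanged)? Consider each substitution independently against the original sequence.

Codon 1 (CAG, Gln): 1 synonymous substitution.
Codon 2 (CTC, Leu): 3 synonymous substitutions.
Codon 3 (ACG, Thr): 3 synonymous substitutions.
Codon 4 (GTT, Val): 3 synonymous substitutions.
Total: 1 + 3 + 3 + 3 = 10.

10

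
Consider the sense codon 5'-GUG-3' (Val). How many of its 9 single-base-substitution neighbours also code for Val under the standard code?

Position 1: none → 0 synonymous.
Position 2: none → 0 synonymous.
Position 3: GUU, GUC, GUA → 3 synonymous.
Total: 0 + 0 + 3 = 3.

3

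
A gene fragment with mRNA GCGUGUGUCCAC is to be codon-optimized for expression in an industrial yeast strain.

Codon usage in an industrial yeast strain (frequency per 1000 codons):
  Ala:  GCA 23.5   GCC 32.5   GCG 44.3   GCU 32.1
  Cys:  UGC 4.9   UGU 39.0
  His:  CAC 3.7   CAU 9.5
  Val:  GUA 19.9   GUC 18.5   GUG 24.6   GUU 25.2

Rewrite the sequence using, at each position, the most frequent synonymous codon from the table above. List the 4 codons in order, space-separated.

GCG UGU GUU CAU

Codon 1 (Ala): best is GCG at 44.3.
Codon 2 (Cys): best is UGU at 39.0.
Codon 3 (Val): best is GUU at 25.2.
Codon 4 (His): best is CAU at 9.5.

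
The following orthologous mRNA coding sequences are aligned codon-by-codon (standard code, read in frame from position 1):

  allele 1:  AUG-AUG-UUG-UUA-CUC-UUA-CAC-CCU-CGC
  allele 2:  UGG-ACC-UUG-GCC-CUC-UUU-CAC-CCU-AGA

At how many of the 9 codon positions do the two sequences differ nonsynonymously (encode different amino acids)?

Codon 1: AUG Met / UGG Trp — nonsynonymous.
Codon 2: AUG Met / ACC Thr — nonsynonymous.
Codon 3: UUG Leu / UUG Leu — identical.
Codon 4: UUA Leu / GCC Ala — nonsynonymous.
Codon 5: CUC Leu / CUC Leu — identical.
Codon 6: UUA Leu / UUU Phe — nonsynonymous.
Codon 7: CAC His / CAC His — identical.
Codon 8: CCU Pro / CCU Pro — identical.
Codon 9: CGC Arg / AGA Arg — synonymous.
Nonsynonymous differences: 4.

4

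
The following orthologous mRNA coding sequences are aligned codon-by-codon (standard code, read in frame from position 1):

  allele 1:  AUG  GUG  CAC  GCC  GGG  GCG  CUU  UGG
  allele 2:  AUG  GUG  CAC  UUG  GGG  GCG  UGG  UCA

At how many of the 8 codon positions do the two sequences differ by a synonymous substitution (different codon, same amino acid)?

Codon 1: AUG Met / AUG Met — identical.
Codon 2: GUG Val / GUG Val — identical.
Codon 3: CAC His / CAC His — identical.
Codon 4: GCC Ala / UUG Leu — nonsynonymous.
Codon 5: GGG Gly / GGG Gly — identical.
Codon 6: GCG Ala / GCG Ala — identical.
Codon 7: CUU Leu / UGG Trp — nonsynonymous.
Codon 8: UGG Trp / UCA Ser — nonsynonymous.
Synonymous differences: 0.

0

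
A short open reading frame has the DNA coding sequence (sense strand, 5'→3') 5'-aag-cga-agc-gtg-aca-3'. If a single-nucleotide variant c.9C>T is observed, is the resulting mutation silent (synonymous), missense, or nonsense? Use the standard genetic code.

Position 9 falls in codon 3: AGC → Ser.
After the substitution the codon is AGT → Ser.
Both encode Ser, so the change is synonymous.

silent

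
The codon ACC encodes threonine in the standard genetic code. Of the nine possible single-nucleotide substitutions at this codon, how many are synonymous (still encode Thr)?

Position 1: none → 0 synonymous.
Position 2: none → 0 synonymous.
Position 3: ACT, ACA, ACG → 3 synonymous.
Total: 0 + 0 + 3 = 3.

3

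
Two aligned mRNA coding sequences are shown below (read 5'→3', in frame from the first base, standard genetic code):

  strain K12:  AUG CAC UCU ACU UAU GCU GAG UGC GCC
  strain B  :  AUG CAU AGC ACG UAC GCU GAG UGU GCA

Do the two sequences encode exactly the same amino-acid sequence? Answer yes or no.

yes

Codon 1: AUG Met / AUG Met — identical.
Codon 2: CAC His / CAU His — synonymous.
Codon 3: UCU Ser / AGC Ser — synonymous.
Codon 4: ACU Thr / ACG Thr — synonymous.
Codon 5: UAU Tyr / UAC Tyr — synonymous.
Codon 6: GCU Ala / GCU Ala — identical.
Codon 7: GAG Glu / GAG Glu — identical.
Codon 8: UGC Cys / UGU Cys — synonymous.
Codon 9: GCC Ala / GCA Ala — synonymous.
Nonsynonymous differences: 0 → same protein.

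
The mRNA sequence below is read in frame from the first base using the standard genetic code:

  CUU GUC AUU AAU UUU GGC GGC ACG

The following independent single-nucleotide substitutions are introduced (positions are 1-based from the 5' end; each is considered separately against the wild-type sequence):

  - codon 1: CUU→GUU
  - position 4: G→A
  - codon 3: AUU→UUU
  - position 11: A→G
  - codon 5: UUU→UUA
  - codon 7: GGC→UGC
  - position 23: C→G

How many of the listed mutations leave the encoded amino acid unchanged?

0

Codon 1: CUU (Leu) → GUU (Val) — missense.
Codon 2: GUC (Val) → AUC (Ile) — missense.
Codon 3: AUU (Ile) → UUU (Phe) — missense.
Codon 4: AAU (Asn) → AGU (Ser) — missense.
Codon 5: UUU (Phe) → UUA (Leu) — missense.
Codon 7: GGC (Gly) → UGC (Cys) — missense.
Codon 8: ACG (Thr) → AGG (Arg) — missense.
Synonymous: 0 of 7.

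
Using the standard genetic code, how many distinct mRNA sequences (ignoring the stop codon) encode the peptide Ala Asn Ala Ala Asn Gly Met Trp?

1024

Ala: 4 codons.
Asn: 2 codons.
Ala: 4 codons.
Ala: 4 codons.
Asn: 2 codons.
Gly: 4 codons.
Met: 1 codon.
Trp: 1 codon.
4 × 2 × 4 × 4 × 2 × 4 × 1 × 1 = 1024.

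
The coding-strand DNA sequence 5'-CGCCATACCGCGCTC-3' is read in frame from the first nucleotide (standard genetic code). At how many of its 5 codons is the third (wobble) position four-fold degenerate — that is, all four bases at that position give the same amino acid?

4

Codon 1 CGC (Arg): third position 4-fold.
Codon 2 CAT (His): third position 2-fold.
Codon 3 ACC (Thr): third position 4-fold.
Codon 4 GCG (Ala): third position 4-fold.
Codon 5 CTC (Leu): third position 4-fold.
Four-fold degenerate third positions: 4.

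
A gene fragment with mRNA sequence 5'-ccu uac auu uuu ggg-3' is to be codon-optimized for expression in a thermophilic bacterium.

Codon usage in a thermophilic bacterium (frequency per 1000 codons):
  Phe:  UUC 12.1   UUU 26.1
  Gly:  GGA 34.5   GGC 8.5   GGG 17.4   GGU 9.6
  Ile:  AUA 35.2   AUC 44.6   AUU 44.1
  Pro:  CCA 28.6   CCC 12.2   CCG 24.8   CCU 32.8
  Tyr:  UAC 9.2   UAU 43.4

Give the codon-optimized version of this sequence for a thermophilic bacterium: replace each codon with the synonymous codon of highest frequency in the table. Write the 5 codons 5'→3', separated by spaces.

Codon 1 (Pro): best is CCU at 32.8.
Codon 2 (Tyr): best is UAU at 43.4.
Codon 3 (Ile): best is AUC at 44.6.
Codon 4 (Phe): best is UUU at 26.1.
Codon 5 (Gly): best is GGA at 34.5.

CCU UAU AUC UUU GGA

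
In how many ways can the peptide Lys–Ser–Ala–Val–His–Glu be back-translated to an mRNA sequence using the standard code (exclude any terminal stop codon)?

Lys: 2 codons.
Ser: 6 codons.
Ala: 4 codons.
Val: 4 codons.
His: 2 codons.
Glu: 2 codons.
2 × 6 × 4 × 4 × 2 × 2 = 768.

768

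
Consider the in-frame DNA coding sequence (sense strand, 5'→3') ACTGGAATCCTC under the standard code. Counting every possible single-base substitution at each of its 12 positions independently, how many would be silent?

11

Codon 1 (ACT, Thr): 3 synonymous substitutions.
Codon 2 (GGA, Gly): 3 synonymous substitutions.
Codon 3 (ATC, Ile): 2 synonymous substitutions.
Codon 4 (CTC, Leu): 3 synonymous substitutions.
Total: 3 + 3 + 2 + 3 = 11.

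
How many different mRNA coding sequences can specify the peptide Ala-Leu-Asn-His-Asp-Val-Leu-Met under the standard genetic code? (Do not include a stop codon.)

4608

Ala: 4 codons.
Leu: 6 codons.
Asn: 2 codons.
His: 2 codons.
Asp: 2 codons.
Val: 4 codons.
Leu: 6 codons.
Met: 1 codon.
4 × 6 × 2 × 2 × 2 × 4 × 6 × 1 = 4608.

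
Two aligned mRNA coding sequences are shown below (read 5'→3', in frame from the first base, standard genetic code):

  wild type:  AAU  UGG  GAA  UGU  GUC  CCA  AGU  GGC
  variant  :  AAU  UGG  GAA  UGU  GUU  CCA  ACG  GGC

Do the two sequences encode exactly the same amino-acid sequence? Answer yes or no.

Codon 1: AAU Asn / AAU Asn — identical.
Codon 2: UGG Trp / UGG Trp — identical.
Codon 3: GAA Glu / GAA Glu — identical.
Codon 4: UGU Cys / UGU Cys — identical.
Codon 5: GUC Val / GUU Val — synonymous.
Codon 6: CCA Pro / CCA Pro — identical.
Codon 7: AGU Ser / ACG Thr — nonsynonymous.
Codon 8: GGC Gly / GGC Gly — identical.
Nonsynonymous differences: 1 → different protein.

no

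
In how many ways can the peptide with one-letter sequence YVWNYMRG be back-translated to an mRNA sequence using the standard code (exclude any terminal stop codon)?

768

Tyr: 2 codons.
Val: 4 codons.
Trp: 1 codon.
Asn: 2 codons.
Tyr: 2 codons.
Met: 1 codon.
Arg: 6 codons.
Gly: 4 codons.
2 × 4 × 1 × 2 × 2 × 1 × 6 × 4 = 768.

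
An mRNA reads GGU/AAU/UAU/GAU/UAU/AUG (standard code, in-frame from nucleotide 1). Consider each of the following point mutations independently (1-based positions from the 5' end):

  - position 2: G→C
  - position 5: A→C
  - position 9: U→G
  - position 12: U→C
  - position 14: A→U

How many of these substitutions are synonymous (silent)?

1

Codon 1: GGU (Gly) → GCU (Ala) — missense.
Codon 2: AAU (Asn) → ACU (Thr) — missense.
Codon 3: UAU (Tyr) → UAG (Stop) — nonsense.
Codon 4: GAU (Asp) → GAC (Asp) — synonymous.
Codon 5: UAU (Tyr) → UUU (Phe) — missense.
Synonymous: 1 of 5.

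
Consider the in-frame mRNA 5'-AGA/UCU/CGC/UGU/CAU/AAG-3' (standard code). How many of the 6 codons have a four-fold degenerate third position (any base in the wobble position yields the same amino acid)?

Codon 1 AGA (Arg): third position 2-fold.
Codon 2 UCU (Ser): third position 4-fold.
Codon 3 CGC (Arg): third position 4-fold.
Codon 4 UGU (Cys): third position 2-fold.
Codon 5 CAU (His): third position 2-fold.
Codon 6 AAG (Lys): third position 2-fold.
Four-fold degenerate third positions: 2.

2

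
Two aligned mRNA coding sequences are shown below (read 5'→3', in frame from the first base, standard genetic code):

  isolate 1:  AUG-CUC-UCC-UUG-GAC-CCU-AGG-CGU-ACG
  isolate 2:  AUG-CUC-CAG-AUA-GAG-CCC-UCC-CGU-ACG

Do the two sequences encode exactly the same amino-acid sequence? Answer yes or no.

no

Codon 1: AUG Met / AUG Met — identical.
Codon 2: CUC Leu / CUC Leu — identical.
Codon 3: UCC Ser / CAG Gln — nonsynonymous.
Codon 4: UUG Leu / AUA Ile — nonsynonymous.
Codon 5: GAC Asp / GAG Glu — nonsynonymous.
Codon 6: CCU Pro / CCC Pro — synonymous.
Codon 7: AGG Arg / UCC Ser — nonsynonymous.
Codon 8: CGU Arg / CGU Arg — identical.
Codon 9: ACG Thr / ACG Thr — identical.
Nonsynonymous differences: 4 → different protein.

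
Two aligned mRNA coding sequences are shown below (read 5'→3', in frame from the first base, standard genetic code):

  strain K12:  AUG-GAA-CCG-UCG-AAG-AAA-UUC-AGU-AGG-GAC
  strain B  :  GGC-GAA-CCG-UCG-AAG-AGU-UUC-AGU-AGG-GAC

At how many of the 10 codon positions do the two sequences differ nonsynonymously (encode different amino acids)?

2

Codon 1: AUG Met / GGC Gly — nonsynonymous.
Codon 2: GAA Glu / GAA Glu — identical.
Codon 3: CCG Pro / CCG Pro — identical.
Codon 4: UCG Ser / UCG Ser — identical.
Codon 5: AAG Lys / AAG Lys — identical.
Codon 6: AAA Lys / AGU Ser — nonsynonymous.
Codon 7: UUC Phe / UUC Phe — identical.
Codon 8: AGU Ser / AGU Ser — identical.
Codon 9: AGG Arg / AGG Arg — identical.
Codon 10: GAC Asp / GAC Asp — identical.
Nonsynonymous differences: 2.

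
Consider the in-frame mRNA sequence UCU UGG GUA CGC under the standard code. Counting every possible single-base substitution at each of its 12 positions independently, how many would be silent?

9

Codon 1 (UCU, Ser): 3 synonymous substitutions.
Codon 2 (UGG, Trp): 0 synonymous substitutions.
Codon 3 (GUA, Val): 3 synonymous substitutions.
Codon 4 (CGC, Arg): 3 synonymous substitutions.
Total: 3 + 0 + 3 + 3 = 9.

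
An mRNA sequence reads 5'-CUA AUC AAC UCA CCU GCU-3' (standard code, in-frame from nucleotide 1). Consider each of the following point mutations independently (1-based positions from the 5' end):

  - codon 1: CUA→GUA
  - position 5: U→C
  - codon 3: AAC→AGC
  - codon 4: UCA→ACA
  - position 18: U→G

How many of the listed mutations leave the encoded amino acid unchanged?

1

Codon 1: CUA (Leu) → GUA (Val) — missense.
Codon 2: AUC (Ile) → ACC (Thr) — missense.
Codon 3: AAC (Asn) → AGC (Ser) — missense.
Codon 4: UCA (Ser) → ACA (Thr) — missense.
Codon 6: GCU (Ala) → GCG (Ala) — synonymous.
Synonymous: 1 of 5.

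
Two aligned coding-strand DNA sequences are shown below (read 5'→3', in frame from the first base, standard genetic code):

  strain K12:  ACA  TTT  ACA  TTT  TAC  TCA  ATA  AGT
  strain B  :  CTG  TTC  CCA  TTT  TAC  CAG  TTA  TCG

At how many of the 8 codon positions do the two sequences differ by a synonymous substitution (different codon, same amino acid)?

2

Codon 1: ACA Thr / CTG Leu — nonsynonymous.
Codon 2: TTT Phe / TTC Phe — synonymous.
Codon 3: ACA Thr / CCA Pro — nonsynonymous.
Codon 4: TTT Phe / TTT Phe — identical.
Codon 5: TAC Tyr / TAC Tyr — identical.
Codon 6: TCA Ser / CAG Gln — nonsynonymous.
Codon 7: ATA Ile / TTA Leu — nonsynonymous.
Codon 8: AGT Ser / TCG Ser — synonymous.
Synonymous differences: 2.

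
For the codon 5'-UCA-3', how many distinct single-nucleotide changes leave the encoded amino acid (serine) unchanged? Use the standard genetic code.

Position 1: none → 0 synonymous.
Position 2: none → 0 synonymous.
Position 3: UCU, UCC, UCG → 3 synonymous.
Total: 0 + 0 + 3 = 3.

3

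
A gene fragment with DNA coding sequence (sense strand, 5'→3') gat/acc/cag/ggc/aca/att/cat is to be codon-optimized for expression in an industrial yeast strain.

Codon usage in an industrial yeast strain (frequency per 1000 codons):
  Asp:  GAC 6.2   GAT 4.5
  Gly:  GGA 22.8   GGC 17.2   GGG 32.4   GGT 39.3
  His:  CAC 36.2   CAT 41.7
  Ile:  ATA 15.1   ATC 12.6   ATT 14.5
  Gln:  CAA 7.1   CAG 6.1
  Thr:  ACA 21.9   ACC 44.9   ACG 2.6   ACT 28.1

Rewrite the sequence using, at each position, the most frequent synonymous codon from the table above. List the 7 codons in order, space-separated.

Codon 1 (Asp): best is GAC at 6.2.
Codon 2 (Thr): best is ACC at 44.9.
Codon 3 (Gln): best is CAA at 7.1.
Codon 4 (Gly): best is GGT at 39.3.
Codon 5 (Thr): best is ACC at 44.9.
Codon 6 (Ile): best is ATA at 15.1.
Codon 7 (His): best is CAT at 41.7.

GAC ACC CAA GGT ACC ATA CAT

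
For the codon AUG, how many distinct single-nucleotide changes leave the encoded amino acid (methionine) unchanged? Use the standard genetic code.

0

Position 1: none → 0 synonymous.
Position 2: none → 0 synonymous.
Position 3: none → 0 synonymous.
Total: 0 + 0 + 0 = 0.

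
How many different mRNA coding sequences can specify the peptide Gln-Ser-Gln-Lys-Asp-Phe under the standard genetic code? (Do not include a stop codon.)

192

Gln: 2 codons.
Ser: 6 codons.
Gln: 2 codons.
Lys: 2 codons.
Asp: 2 codons.
Phe: 2 codons.
2 × 6 × 2 × 2 × 2 × 2 = 192.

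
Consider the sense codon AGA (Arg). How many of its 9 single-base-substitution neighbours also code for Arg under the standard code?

2

Position 1: CGA → 1 synonymous.
Position 2: none → 0 synonymous.
Position 3: AGG → 1 synonymous.
Total: 1 + 0 + 1 = 2.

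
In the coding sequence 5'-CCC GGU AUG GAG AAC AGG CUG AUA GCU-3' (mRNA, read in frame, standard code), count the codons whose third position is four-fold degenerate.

Codon 1 CCC (Pro): third position 4-fold.
Codon 2 GGU (Gly): third position 4-fold.
Codon 3 AUG (Met): third position 1-fold.
Codon 4 GAG (Glu): third position 2-fold.
Codon 5 AAC (Asn): third position 2-fold.
Codon 6 AGG (Arg): third position 2-fold.
Codon 7 CUG (Leu): third position 4-fold.
Codon 8 AUA (Ile): third position 3-fold.
Codon 9 GCU (Ala): third position 4-fold.
Four-fold degenerate third positions: 4.

4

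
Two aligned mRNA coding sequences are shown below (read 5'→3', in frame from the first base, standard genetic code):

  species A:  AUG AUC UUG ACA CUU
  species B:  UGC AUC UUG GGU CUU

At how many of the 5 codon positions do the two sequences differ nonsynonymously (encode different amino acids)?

Codon 1: AUG Met / UGC Cys — nonsynonymous.
Codon 2: AUC Ile / AUC Ile — identical.
Codon 3: UUG Leu / UUG Leu — identical.
Codon 4: ACA Thr / GGU Gly — nonsynonymous.
Codon 5: CUU Leu / CUU Leu — identical.
Nonsynonymous differences: 2.

2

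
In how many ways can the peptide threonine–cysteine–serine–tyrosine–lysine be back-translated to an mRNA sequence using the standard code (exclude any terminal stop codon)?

Thr: 4 codons.
Cys: 2 codons.
Ser: 6 codons.
Tyr: 2 codons.
Lys: 2 codons.
4 × 2 × 6 × 2 × 2 = 192.

192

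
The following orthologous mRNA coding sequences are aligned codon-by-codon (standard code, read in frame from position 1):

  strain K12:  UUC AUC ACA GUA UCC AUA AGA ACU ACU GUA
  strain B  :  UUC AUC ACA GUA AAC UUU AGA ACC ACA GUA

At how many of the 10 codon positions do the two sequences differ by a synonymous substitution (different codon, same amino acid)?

Codon 1: UUC Phe / UUC Phe — identical.
Codon 2: AUC Ile / AUC Ile — identical.
Codon 3: ACA Thr / ACA Thr — identical.
Codon 4: GUA Val / GUA Val — identical.
Codon 5: UCC Ser / AAC Asn — nonsynonymous.
Codon 6: AUA Ile / UUU Phe — nonsynonymous.
Codon 7: AGA Arg / AGA Arg — identical.
Codon 8: ACU Thr / ACC Thr — synonymous.
Codon 9: ACU Thr / ACA Thr — synonymous.
Codon 10: GUA Val / GUA Val — identical.
Synonymous differences: 2.

2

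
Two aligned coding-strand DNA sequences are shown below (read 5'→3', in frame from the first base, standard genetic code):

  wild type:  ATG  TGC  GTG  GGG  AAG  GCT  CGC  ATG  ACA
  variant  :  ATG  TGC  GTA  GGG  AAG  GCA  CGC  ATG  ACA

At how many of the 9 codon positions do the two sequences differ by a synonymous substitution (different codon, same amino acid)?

2

Codon 1: ATG Met / ATG Met — identical.
Codon 2: TGC Cys / TGC Cys — identical.
Codon 3: GTG Val / GTA Val — synonymous.
Codon 4: GGG Gly / GGG Gly — identical.
Codon 5: AAG Lys / AAG Lys — identical.
Codon 6: GCT Ala / GCA Ala — synonymous.
Codon 7: CGC Arg / CGC Arg — identical.
Codon 8: ATG Met / ATG Met — identical.
Codon 9: ACA Thr / ACA Thr — identical.
Synonymous differences: 2.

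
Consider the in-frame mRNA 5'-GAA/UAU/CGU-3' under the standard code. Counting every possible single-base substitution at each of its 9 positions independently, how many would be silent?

Codon 1 (GAA, Glu): 1 synonymous substitution.
Codon 2 (UAU, Tyr): 1 synonymous substitution.
Codon 3 (CGU, Arg): 3 synonymous substitutions.
Total: 1 + 1 + 3 = 5.

5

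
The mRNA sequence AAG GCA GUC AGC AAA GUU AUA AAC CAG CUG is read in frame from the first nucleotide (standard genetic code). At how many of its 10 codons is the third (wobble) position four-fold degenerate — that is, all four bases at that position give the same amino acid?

4

Codon 1 AAG (Lys): third position 2-fold.
Codon 2 GCA (Ala): third position 4-fold.
Codon 3 GUC (Val): third position 4-fold.
Codon 4 AGC (Ser): third position 2-fold.
Codon 5 AAA (Lys): third position 2-fold.
Codon 6 GUU (Val): third position 4-fold.
Codon 7 AUA (Ile): third position 3-fold.
Codon 8 AAC (Asn): third position 2-fold.
Codon 9 CAG (Gln): third position 2-fold.
Codon 10 CUG (Leu): third position 4-fold.
Four-fold degenerate third positions: 4.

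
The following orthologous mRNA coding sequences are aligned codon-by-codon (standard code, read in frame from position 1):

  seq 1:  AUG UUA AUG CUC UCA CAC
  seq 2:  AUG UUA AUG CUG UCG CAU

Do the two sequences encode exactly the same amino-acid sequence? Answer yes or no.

Codon 1: AUG Met / AUG Met — identical.
Codon 2: UUA Leu / UUA Leu — identical.
Codon 3: AUG Met / AUG Met — identical.
Codon 4: CUC Leu / CUG Leu — synonymous.
Codon 5: UCA Ser / UCG Ser — synonymous.
Codon 6: CAC His / CAU His — synonymous.
Nonsynonymous differences: 0 → same protein.

yes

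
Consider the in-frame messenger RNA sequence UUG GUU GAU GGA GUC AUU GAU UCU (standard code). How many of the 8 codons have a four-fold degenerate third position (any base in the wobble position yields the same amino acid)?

4

Codon 1 UUG (Leu): third position 2-fold.
Codon 2 GUU (Val): third position 4-fold.
Codon 3 GAU (Asp): third position 2-fold.
Codon 4 GGA (Gly): third position 4-fold.
Codon 5 GUC (Val): third position 4-fold.
Codon 6 AUU (Ile): third position 3-fold.
Codon 7 GAU (Asp): third position 2-fold.
Codon 8 UCU (Ser): third position 4-fold.
Four-fold degenerate third positions: 4.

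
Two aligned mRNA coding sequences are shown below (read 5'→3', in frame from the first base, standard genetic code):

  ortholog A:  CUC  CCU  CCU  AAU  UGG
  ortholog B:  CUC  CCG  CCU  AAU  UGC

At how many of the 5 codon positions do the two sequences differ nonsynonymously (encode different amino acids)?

1

Codon 1: CUC Leu / CUC Leu — identical.
Codon 2: CCU Pro / CCG Pro — synonymous.
Codon 3: CCU Pro / CCU Pro — identical.
Codon 4: AAU Asn / AAU Asn — identical.
Codon 5: UGG Trp / UGC Cys — nonsynonymous.
Nonsynonymous differences: 1.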